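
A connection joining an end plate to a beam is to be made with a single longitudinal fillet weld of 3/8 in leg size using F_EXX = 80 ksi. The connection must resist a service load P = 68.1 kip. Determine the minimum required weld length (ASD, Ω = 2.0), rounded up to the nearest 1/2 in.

Throat t_e = 0.707 × 0.375 = 0.2651 in.
r_n/Ω = (0.6 × 80 × 0.2651) / 2.0 = 6.363 kip/in.
L_req = P / (r_n/Ω) = 68.1 / 6.363 = 10.7 in total.
Round up → use L = 11 in.

L = 11 in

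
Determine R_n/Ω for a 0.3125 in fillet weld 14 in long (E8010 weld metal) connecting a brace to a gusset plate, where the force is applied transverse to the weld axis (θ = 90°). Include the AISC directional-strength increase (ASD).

R_n/Ω ≈ 111 kip

E80XX → F_EXX = 80 ksi.
t_e = 0.707 × 0.3125 = 0.2209 in; A_we = 0.2209 × 14 = 3.093 in².
Directional factor: 1.0 + 0.5 sin^1.5(90°) = 1.5.
F_nw = 0.6 × 80 × 1.5 = 72 ksi.
R_n/Ω = (72 × 3.093) / 2.0 = 111.4 kip.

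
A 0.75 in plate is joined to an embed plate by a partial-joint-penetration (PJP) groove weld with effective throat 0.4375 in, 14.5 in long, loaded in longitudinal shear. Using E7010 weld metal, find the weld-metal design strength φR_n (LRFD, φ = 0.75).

E70XX → F_EXX = 70 ksi.
Effective throat (given) t_e = 0.4375 in.
A_we = 0.4375 × 14.5 = 6.344 in².
F_nw = 0.6 F_EXX = 42 ksi.
φR_n = 0.75 × 42 × 6.344 = 199.8 kips.

φR_n ≈ 200 kips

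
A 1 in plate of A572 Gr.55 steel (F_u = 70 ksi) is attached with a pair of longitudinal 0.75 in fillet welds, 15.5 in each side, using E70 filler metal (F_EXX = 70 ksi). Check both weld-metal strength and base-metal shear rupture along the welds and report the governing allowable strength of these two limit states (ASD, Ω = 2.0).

t_e = 0.707 × 0.75 = 0.5302 in; L = 31 in.
Weld metal: R_n/Ω = (1/2.0) × 0.6 × 70 × 0.5302 × 31 = 345.2 kip.
Base metal (shear rupture): R_n/Ω = (1/2.0) × 0.6 × 70 × 1 × 31 = 651 kip.
Governing: weld metal.

R_n/Ω ≈ 345 kip (weld metal governs)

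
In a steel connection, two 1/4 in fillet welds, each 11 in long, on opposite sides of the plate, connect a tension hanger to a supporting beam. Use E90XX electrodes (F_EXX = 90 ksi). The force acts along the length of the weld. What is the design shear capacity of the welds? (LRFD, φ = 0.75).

Effective throat t_e = 0.707 × 0.25 = 0.1767 in.
Total length L = 22 in; A_we = 0.1767 × 22 = 3.888 in².
F_nw = 0.6 F_EXX = 0.6 × 90 = 54 ksi.
φR_n = 0.75 × 54 × 3.888 = 157.5 kips.

φR_n ≈ 157 kips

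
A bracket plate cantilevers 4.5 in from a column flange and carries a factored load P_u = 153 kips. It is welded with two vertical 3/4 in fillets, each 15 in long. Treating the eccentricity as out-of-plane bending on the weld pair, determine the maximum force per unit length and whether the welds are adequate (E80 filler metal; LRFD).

f_max ≈ 10.5 kip/in; adequate

E80XX → F_EXX = 80 ksi.
L_w = 2 × 15 = 30 in; section modulus (unit throat) S = 2 × L²/6 = 75 in².
Direct shear f_v = P/L_w = 153/30 = 5.1 kip/in.
Moment M = P × e = 153 × 4.5 = 688.5 kip·in; bending f_b = M/S = 9.18 kip/in.
f_max = √(f_v² + f_b²) = √(5.1² + 9.18²) = 10.5 kip/in.
φr_n = 0.75 × 0.6 × 80 × (0.707 × 0.75) = 19.09 kip/in → adequate.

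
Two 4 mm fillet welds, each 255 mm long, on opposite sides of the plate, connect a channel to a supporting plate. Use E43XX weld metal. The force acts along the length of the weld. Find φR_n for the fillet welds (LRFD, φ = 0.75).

φR_n ≈ 279 kN

E43XX → F_EXX = 430 MPa.
Effective throat t_e = 0.707 × 4 = 2.828 mm.
Total length L = 510 mm; A_we = 2.828 × 510 = 1442 mm².
F_nw = 0.6 F_EXX = 0.6 × 430 = 258 MPa.
φR_n = 0.75 × 258 × 1442 × 10⁻³ = 279.1 kN.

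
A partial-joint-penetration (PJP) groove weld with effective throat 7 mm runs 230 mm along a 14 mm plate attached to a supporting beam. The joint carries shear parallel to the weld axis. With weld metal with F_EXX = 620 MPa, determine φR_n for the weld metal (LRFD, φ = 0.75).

Effective throat (given) t_e = 7 mm.
A_we = 7 × 230 = 1610 mm².
F_nw = 0.6 F_EXX = 372 MPa.
φR_n = 0.75 × 372 × 1610 × 10⁻³ = 449.2 kN.

φR_n ≈ 449 kN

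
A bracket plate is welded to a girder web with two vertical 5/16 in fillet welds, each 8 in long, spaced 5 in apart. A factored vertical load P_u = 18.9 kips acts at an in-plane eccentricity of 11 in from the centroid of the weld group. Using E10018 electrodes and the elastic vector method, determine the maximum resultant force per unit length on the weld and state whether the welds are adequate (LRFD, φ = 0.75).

f_max ≈ 6 kip/in; adequate

E100XX → F_EXX = 100 ksi.
Total weld length L_w = 16 in. Treat welds as unit-width lines.
Polar moment about centroid: J = 2[d³/12 + d(b/2)²] = 2[8³/12 + 8×2.5²] = 185.3 in³.
Direct shear f_v = P/L_w = 18.9 / 16 = 1.181 kip/in (vertical).
Torsion M = P·e = 18.9 × 11 = 207.9 kip·in.
Critical point at (x, y) = (2.5, 4) from centroid. f_tx = M·y/J = 4.487 kip/in; f_ty = M·x/J = 2.804 kip/in.
Resultant f_max = √[f_tx² + (f_v + f_ty)²] = √[4.487² + (1.181 + 2.804)²] = 6.002 kip/in.
Capacity per unit length: φr_n = 0.75 × 0.6 × 100 × (0.707 × 0.3125) = 9.942 kip/in.
6.002 ≤ 9.942 → adequate.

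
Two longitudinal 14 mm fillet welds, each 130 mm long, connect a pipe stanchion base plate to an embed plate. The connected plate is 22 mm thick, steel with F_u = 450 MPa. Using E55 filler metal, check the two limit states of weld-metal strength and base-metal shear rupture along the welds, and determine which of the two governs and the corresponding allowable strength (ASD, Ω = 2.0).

E55XX → F_EXX = 550 MPa.
t_e = 0.707 × 14 = 9.898 mm; L = 260 mm.
Weld metal: R_n/Ω = (1/2.0) × 0.6 × 550 × 9.898 × 260 × 10⁻³ = 424.6 kN.
Base metal (shear rupture): R_n/Ω = (1/2.0) × 0.6 × 450 × 22 × 260 × 10⁻³ = 772.2 kN.
Governing: weld metal.

R_n/Ω ≈ 425 kN (weld metal governs)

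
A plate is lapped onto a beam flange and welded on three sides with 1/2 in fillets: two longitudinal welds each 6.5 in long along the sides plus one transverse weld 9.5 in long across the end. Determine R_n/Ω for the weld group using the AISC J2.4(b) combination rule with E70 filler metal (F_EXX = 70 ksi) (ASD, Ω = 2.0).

t_e = 0.707 × 0.5 = 0.3535 in.
R_nwl = 0.6 × 70 × 0.3535 × 13 = 193 kips (longitudinal, 2 welds).
R_nwt = 0.6 × 70 × 0.3535 × 9.5 = 141 kips (transverse, base value).
(i) R_nwl + R_nwt = 334.1 kips; (ii) 0.85 R_nwl + 1.5 R_nwt = 375.6 kips.
R_n = max = 375.6 kips [governs: (ii)]; R_n/Ω = 187.8 kips.

R_n/Ω ≈ 188 kips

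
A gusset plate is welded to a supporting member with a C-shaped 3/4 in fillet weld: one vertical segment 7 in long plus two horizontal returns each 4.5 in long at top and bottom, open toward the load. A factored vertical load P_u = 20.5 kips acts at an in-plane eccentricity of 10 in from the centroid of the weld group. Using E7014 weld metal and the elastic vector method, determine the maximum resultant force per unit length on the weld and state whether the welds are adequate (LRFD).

E70XX → F_EXX = 70 ksi.
Total weld length L_w = 16 in. Treat welds as unit-width lines.
Centroid: x̄ = 2×4.5×2.25 / 16 = 1.266 in from the vertical weld.
Polar moment about centroid: J = I_x + I_y = [7³/12 + 2×4.5×3.5²] + [7×1.266² + 2(4.5³/12 + 4.5×0.9844²)] = 174 in³.
Direct shear f_v = P/L_w = 20.5 / 16 = 1.281 kip/in (vertical).
Torsion M = P·e = 20.5 × 10 = 205 kip·in.
Critical point at (x, y) = (3.234, 3.5) from centroid. f_tx = M·y/J = 4.125 kip/in; f_ty = M·x/J = 3.812 kip/in.
Resultant f_max = √[f_tx² + (f_v + f_ty)²] = √[4.125² + (1.281 + 3.812)²] = 6.554 kip/in.
Capacity per unit length: φr_n = 0.75 × 0.6 × 70 × (0.707 × 0.75) = 16.7 kip/in.
6.554 ≤ 16.7 → adequate.

f_max ≈ 6.55 kip/in; adequate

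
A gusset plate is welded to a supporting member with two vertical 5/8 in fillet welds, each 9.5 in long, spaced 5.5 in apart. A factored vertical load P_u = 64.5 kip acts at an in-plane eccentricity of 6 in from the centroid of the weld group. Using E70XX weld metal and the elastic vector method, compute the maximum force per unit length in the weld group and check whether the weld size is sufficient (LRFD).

f_max ≈ 9.57 kip/in; adequate

E70XX → F_EXX = 70 ksi.
Total weld length L_w = 19 in. Treat welds as unit-width lines.
Polar moment about centroid: J = 2[d³/12 + d(b/2)²] = 2[9.5³/12 + 9.5×2.75²] = 286.6 in³.
Direct shear f_v = P/L_w = 64.5 / 19 = 3.395 kip/in (vertical).
Torsion M = P·e = 64.5 × 6 = 387 kip·in.
Critical point at (x, y) = (2.75, 4.75) from centroid. f_tx = M·y/J = 6.414 kip/in; f_ty = M·x/J = 3.714 kip/in.
Resultant f_max = √[f_tx² + (f_v + f_ty)²] = √[6.414² + (3.395 + 3.714)²] = 9.575 kip/in.
Capacity per unit length: φr_n = 0.75 × 0.6 × 70 × (0.707 × 0.625) = 13.92 kip/in.
9.575 ≤ 13.92 → adequate.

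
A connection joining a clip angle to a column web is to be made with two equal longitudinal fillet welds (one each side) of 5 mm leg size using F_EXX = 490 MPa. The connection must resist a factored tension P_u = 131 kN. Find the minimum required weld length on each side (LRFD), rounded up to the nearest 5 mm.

Throat t_e = 0.707 × 5 = 3.535 mm.
φr_n = 0.75 × 0.6 × 490 × 3.535 × 10⁻³ = 0.7795 kN/mm.
L_req = P_u / φr_n = 131 / 0.7795 = 168.1 mm total.
Per side: 168.1 / 2 = 84.03 mm.
Round up → use L = 85 mm on each side.

L = 85 mm on each side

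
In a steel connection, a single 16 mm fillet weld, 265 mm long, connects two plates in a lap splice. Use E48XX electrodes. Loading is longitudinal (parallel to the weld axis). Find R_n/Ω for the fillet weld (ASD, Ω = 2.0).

R_n/Ω ≈ 432 kN

E48XX → F_EXX = 480 MPa.
Effective throat t_e = 0.707 × 16 = 11.31 mm.
Total length L = 265 mm; A_we = 11.31 × 265 = 2998 mm².
F_nw = 0.6 F_EXX = 0.6 × 480 = 288 MPa.
R_n = 288 × 2998 × 10⁻³ = 863.3 kN; R_n/Ω = 863.3/2.0 = 431.7 kN.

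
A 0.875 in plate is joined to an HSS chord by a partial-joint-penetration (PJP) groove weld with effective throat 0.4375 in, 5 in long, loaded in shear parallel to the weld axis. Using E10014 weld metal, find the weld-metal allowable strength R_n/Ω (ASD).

R_n/Ω ≈ 65.6 kips

E100XX → F_EXX = 100 ksi.
Effective throat (given) t_e = 0.4375 in.
A_we = 0.4375 × 5 = 2.188 in².
F_nw = 0.6 F_EXX = 60 ksi.
R_n/Ω = (60 × 2.188) / 2.0 = 65.62 kips.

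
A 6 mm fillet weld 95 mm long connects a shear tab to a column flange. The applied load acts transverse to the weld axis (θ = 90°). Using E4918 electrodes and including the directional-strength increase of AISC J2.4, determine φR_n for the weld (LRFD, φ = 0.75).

φR_n ≈ 133 kN

E49XX → F_EXX = 490 MPa.
t_e = 0.707 × 6 = 4.242 mm; A_we = 4.242 × 95 = 403 mm².
Directional factor: 1.0 + 0.5 sin^1.5(90°) = 1.5.
F_nw = 0.6 × 490 × 1.5 = 441 MPa.
φR_n = 0.75 × 441 × 403 × 10⁻³ = 133.3 kN.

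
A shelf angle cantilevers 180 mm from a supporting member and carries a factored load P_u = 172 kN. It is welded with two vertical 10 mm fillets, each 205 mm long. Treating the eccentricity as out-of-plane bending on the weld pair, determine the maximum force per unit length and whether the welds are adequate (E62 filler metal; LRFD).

E62XX → F_EXX = 620 MPa.
L_w = 2 × 205 = 410 mm; section modulus (unit throat) S = 2 × L²/6 = 14010 mm².
Direct shear f_v = P/L_w = 172×10³/410 = 419.5 N/mm.
Moment M = P × e = 172×10³ × 180 = 30960000 N·mm; bending f_b = M/S = 2210 N/mm.
f_max = √(f_v² + f_b²) = √(419.5² + 2210²) = 2250 N/mm.
φr_n = 0.75 × 0.6 × 620 × (0.707 × 10) = 1973 N/mm → NOT adequate.

f_max ≈ 2250 N/mm; NOT adequate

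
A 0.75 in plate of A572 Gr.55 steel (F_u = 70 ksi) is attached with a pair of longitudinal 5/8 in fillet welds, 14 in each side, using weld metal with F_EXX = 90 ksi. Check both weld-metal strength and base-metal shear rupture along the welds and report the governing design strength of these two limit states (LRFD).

t_e = 0.707 × 0.625 = 0.4419 in; L = 28 in.
Weld metal: φR_n = 0.75 × 0.6 × 90 × 0.4419 × 28 = 501.1 kip.
Base metal (shear rupture): φR_n = 0.75 × 0.6 × 70 × 0.75 × 28 = 661.5 kip.
Governing: weld metal.

φR_n ≈ 501 kip (weld metal governs)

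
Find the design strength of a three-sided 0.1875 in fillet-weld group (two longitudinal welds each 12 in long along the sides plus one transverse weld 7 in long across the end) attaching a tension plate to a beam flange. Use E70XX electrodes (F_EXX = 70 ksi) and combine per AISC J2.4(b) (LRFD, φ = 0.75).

φR_n ≈ 129 kips

t_e = 0.707 × 0.1875 = 0.1326 in.
R_nwl = 0.6 × 70 × 0.1326 × 24 = 133.6 kips (longitudinal, 2 welds).
R_nwt = 0.6 × 70 × 0.1326 × 7 = 38.97 kips (transverse, base value).
(i) R_nwl + R_nwt = 172.6 kips; (ii) 0.85 R_nwl + 1.5 R_nwt = 172 kips.
R_n = max = 172.6 kips [governs: (i)]; φR_n = 129.4 kips.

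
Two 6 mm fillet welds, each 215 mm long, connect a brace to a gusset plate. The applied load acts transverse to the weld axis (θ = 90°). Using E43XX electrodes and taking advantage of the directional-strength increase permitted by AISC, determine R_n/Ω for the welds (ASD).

E43XX → F_EXX = 430 MPa.
t_e = 0.707 × 6 = 4.242 mm; A_we = 4.242 × 430 = 1824 mm².
Directional factor: 1.0 + 0.5 sin^1.5(90°) = 1.5.
F_nw = 0.6 × 430 × 1.5 = 387 MPa.
R_n/Ω = (387 × 1824) / 2.0 × 10⁻³ = 353 kN.

R_n/Ω ≈ 353 kN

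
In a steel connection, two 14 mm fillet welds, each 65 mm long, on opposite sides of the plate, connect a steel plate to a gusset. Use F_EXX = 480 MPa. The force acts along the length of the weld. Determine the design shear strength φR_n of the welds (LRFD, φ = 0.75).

φR_n ≈ 278 kN

Effective throat t_e = 0.707 × 14 = 9.898 mm.
Total length L = 130 mm; A_we = 9.898 × 130 = 1287 mm².
F_nw = 0.6 F_EXX = 0.6 × 480 = 288 MPa.
φR_n = 0.75 × 288 × 1287 × 10⁻³ = 277.9 kN.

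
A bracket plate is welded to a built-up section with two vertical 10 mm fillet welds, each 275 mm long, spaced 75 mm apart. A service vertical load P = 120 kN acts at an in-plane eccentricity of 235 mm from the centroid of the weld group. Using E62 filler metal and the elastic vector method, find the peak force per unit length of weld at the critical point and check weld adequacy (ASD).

f_max ≈ 1030 N/mm; adequate

E62XX → F_EXX = 620 MPa.
Total weld length L_w = 550 mm. Treat welds as unit-width lines.
Polar moment about centroid: J = 2[d³/12 + d(b/2)²] = 2[275³/12 + 275×37.5²] = 4240000 mm³.
Direct shear f_v = P/L_w = 120×10³ / 550 = 218.2 N/mm (vertical).
Torsion M = P·e = 120×10³ × 235 = 28200000 N·mm.
Critical point at (x, y) = (37.5, 137.5) from centroid. f_tx = M·y/J = 914.6 N/mm; f_ty = M·x/J = 249.4 N/mm.
Resultant f_max = √[f_tx² + (f_v + f_ty)²] = √[914.6² + (218.2 + 249.4)²] = 1027 N/mm.
Capacity per unit length: r_n/Ω = (1/2.0) × 0.6 × 620 × (0.707 × 10) = 1315 N/mm.
1027 ≤ 1315 → adequate.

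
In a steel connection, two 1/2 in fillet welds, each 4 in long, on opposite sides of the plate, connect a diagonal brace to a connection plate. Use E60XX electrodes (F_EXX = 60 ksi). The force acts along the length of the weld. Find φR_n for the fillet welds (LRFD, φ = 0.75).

Effective throat t_e = 0.707 × 0.5 = 0.3535 in.
Total length L = 8 in; A_we = 0.3535 × 8 = 2.828 in².
F_nw = 0.6 F_EXX = 0.6 × 60 = 36 ksi.
φR_n = 0.75 × 36 × 2.828 = 76.36 kip.

φR_n ≈ 76.4 kip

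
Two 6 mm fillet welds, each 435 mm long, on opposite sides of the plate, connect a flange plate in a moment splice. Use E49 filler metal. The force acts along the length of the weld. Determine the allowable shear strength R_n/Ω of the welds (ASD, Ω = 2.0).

R_n/Ω ≈ 543 kN

E49XX → F_EXX = 490 MPa.
Effective throat t_e = 0.707 × 6 = 4.242 mm.
Total length L = 870 mm; A_we = 4.242 × 870 = 3691 mm².
F_nw = 0.6 F_EXX = 0.6 × 490 = 294 MPa.
R_n = 294 × 3691 × 10⁻³ = 1085 kN; R_n/Ω = 1085/2.0 = 542.5 kN.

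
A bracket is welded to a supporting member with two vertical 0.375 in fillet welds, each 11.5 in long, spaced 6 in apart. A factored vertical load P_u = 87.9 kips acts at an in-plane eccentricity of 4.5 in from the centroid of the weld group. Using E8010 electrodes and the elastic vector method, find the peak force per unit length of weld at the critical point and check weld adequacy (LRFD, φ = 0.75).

f_max ≈ 8.08 kip/in; adequate

E80XX → F_EXX = 80 ksi.
Total weld length L_w = 23 in. Treat welds as unit-width lines.
Polar moment about centroid: J = 2[d³/12 + d(b/2)²] = 2[11.5³/12 + 11.5×3²] = 460.5 in³.
Direct shear f_v = P/L_w = 87.9 / 23 = 3.822 kip/in (vertical).
Torsion M = P·e = 87.9 × 4.5 = 395.55 kip·in.
Critical point at (x, y) = (3, 5.75) from centroid. f_tx = M·y/J = 4.939 kip/in; f_ty = M·x/J = 2.577 kip/in.
Resultant f_max = √[f_tx² + (f_v + f_ty)²] = √[4.939² + (3.822 + 2.577)²] = 8.083 kip/in.
Capacity per unit length: φr_n = 0.75 × 0.6 × 80 × (0.707 × 0.375) = 9.544 kip/in.
8.083 ≤ 9.544 → adequate.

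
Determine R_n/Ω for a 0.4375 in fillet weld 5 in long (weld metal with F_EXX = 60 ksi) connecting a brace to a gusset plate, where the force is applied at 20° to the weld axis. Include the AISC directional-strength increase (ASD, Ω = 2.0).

R_n/Ω ≈ 30.6 kip

t_e = 0.707 × 0.4375 = 0.3093 in; A_we = 0.3093 × 5 = 1.547 in².
Directional factor: 1.0 + 0.5 sin^1.5(20°) = 1.1.
F_nw = 0.6 × 60 × 1.1 = 39.6 ksi.
R_n/Ω = (39.6 × 1.547) / 2.0 = 30.62 kip.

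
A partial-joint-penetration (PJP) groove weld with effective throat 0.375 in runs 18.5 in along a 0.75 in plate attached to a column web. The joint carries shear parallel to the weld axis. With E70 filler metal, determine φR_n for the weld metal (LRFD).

φR_n ≈ 219 kip

E70XX → F_EXX = 70 ksi.
Effective throat (given) t_e = 0.375 in.
A_we = 0.375 × 18.5 = 6.938 in².
F_nw = 0.6 F_EXX = 42 ksi.
φR_n = 0.75 × 42 × 6.938 = 218.5 kip.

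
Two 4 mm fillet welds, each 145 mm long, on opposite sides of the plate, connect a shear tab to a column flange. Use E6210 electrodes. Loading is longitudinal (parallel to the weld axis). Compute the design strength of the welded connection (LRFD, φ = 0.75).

φR_n ≈ 229 kN

E62XX → F_EXX = 620 MPa.
Effective throat t_e = 0.707 × 4 = 2.828 mm.
Total length L = 290 mm; A_we = 2.828 × 290 = 820.1 mm².
F_nw = 0.6 F_EXX = 0.6 × 620 = 372 MPa.
φR_n = 0.75 × 372 × 820.1 × 10⁻³ = 228.8 kN.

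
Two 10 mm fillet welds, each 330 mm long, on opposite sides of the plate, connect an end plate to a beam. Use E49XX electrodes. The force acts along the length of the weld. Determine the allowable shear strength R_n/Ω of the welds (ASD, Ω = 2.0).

R_n/Ω ≈ 686 kN

E49XX → F_EXX = 490 MPa.
Effective throat t_e = 0.707 × 10 = 7.07 mm.
Total length L = 660 mm; A_we = 7.07 × 660 = 4666 mm².
F_nw = 0.6 F_EXX = 0.6 × 490 = 294 MPa.
R_n = 294 × 4666 × 10⁻³ = 1372 kN; R_n/Ω = 1372/2.0 = 685.9 kN.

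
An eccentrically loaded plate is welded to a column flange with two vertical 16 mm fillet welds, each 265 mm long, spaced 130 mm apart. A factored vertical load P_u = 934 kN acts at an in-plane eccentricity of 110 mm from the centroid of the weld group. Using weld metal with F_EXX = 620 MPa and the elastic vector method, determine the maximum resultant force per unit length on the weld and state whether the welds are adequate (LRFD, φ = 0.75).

f_max ≈ 3950 N/mm; NOT adequate

Total weld length L_w = 530 mm. Treat welds as unit-width lines.
Polar moment about centroid: J = 2[d³/12 + d(b/2)²] = 2[265³/12 + 265×65²] = 5341000 mm³.
Direct shear f_v = P/L_w = 934×10³ / 530 = 1762 N/mm (vertical).
Torsion M = P·e = 934×10³ × 110 = 102740000 N·mm.
Critical point at (x, y) = (65, 132.5) from centroid. f_tx = M·y/J = 2549 N/mm; f_ty = M·x/J = 1250 N/mm.
Resultant f_max = √[f_tx² + (f_v + f_ty)²] = √[2549² + (1762 + 1250)²] = 3946 N/mm.
Capacity per unit length: φr_n = 0.75 × 0.6 × 620 × (0.707 × 16) = 3156 N/mm.
3946 > 3156 → NOT adequate.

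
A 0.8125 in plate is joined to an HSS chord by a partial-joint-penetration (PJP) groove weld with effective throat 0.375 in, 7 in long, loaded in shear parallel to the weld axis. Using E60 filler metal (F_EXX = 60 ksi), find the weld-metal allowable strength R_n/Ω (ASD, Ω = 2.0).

Effective throat (given) t_e = 0.375 in.
A_we = 0.375 × 7 = 2.625 in².
F_nw = 0.6 F_EXX = 36 ksi.
R_n/Ω = (36 × 2.625) / 2.0 = 47.25 kip.

R_n/Ω ≈ 47.2 kip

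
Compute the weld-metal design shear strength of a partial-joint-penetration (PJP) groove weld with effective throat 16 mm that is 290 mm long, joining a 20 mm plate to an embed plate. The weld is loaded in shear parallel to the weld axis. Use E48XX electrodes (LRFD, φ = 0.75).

E48XX → F_EXX = 480 MPa.
Effective throat (given) t_e = 16 mm.
A_we = 16 × 290 = 4640 mm².
F_nw = 0.6 F_EXX = 288 MPa.
φR_n = 0.75 × 288 × 4640 × 10⁻³ = 1002 kN.

φR_n ≈ 1000 kN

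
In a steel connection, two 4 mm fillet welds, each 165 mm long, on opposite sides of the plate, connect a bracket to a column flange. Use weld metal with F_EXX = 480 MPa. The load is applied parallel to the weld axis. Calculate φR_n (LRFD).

Effective throat t_e = 0.707 × 4 = 2.828 mm.
Total length L = 330 mm; A_we = 2.828 × 330 = 933.2 mm².
F_nw = 0.6 F_EXX = 0.6 × 480 = 288 MPa.
φR_n = 0.75 × 288 × 933.2 × 10⁻³ = 201.6 kN.

φR_n ≈ 202 kN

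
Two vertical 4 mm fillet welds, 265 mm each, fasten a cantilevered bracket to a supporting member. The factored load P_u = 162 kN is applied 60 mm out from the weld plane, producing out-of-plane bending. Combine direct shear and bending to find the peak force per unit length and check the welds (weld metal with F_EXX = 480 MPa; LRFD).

f_max ≈ 516 N/mm; adequate

L_w = 2 × 265 = 530 mm; section modulus (unit throat) S = 2 × L²/6 = 23410 mm².
Direct shear f_v = P/L_w = 162×10³/530 = 305.7 N/mm.
Moment M = P × e = 162×10³ × 60 = 9720000 N·mm; bending f_b = M/S = 415.2 N/mm.
f_max = √(f_v² + f_b²) = √(305.7² + 415.2²) = 515.6 N/mm.
φr_n = 0.75 × 0.6 × 480 × (0.707 × 4) = 610.8 N/mm → adequate.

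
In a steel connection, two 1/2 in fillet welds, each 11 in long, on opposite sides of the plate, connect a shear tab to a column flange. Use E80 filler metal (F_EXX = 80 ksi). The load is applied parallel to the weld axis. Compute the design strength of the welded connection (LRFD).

Effective throat t_e = 0.707 × 0.5 = 0.3535 in.
Total length L = 22 in; A_we = 0.3535 × 22 = 7.777 in².
F_nw = 0.6 F_EXX = 0.6 × 80 = 48 ksi.
φR_n = 0.75 × 48 × 7.777 = 280 kip.

φR_n ≈ 280 kip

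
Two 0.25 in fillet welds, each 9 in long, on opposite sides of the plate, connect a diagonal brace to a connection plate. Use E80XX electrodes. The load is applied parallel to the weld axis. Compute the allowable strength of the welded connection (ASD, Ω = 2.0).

R_n/Ω ≈ 76.4 kip

E80XX → F_EXX = 80 ksi.
Effective throat t_e = 0.707 × 0.25 = 0.1767 in.
Total length L = 18 in; A_we = 0.1767 × 18 = 3.181 in².
F_nw = 0.6 F_EXX = 0.6 × 80 = 48 ksi.
R_n = 48 × 3.181 = 152.7 kip; R_n/Ω = 152.7/2.0 = 76.36 kip.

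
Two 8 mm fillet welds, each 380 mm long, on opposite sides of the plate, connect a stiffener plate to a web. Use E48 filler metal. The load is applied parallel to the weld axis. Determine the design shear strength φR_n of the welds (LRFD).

φR_n ≈ 928 kN

E48XX → F_EXX = 480 MPa.
Effective throat t_e = 0.707 × 8 = 5.656 mm.
Total length L = 760 mm; A_we = 5.656 × 760 = 4299 mm².
F_nw = 0.6 F_EXX = 0.6 × 480 = 288 MPa.
φR_n = 0.75 × 288 × 4299 × 10⁻³ = 928.5 kN.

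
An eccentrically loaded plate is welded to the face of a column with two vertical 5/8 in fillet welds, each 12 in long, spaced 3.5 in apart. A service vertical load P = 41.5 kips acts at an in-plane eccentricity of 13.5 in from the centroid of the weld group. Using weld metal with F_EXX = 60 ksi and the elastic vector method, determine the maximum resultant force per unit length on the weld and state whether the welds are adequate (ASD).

Total weld length L_w = 24 in. Treat welds as unit-width lines.
Polar moment about centroid: J = 2[d³/12 + d(b/2)²] = 2[12³/12 + 12×1.75²] = 361.5 in³.
Direct shear f_v = P/L_w = 41.5 / 24 = 1.729 kip/in (vertical).
Torsion M = P·e = 41.5 × 13.5 = 560.25 kip·in.
Critical point at (x, y) = (1.75, 6) from centroid. f_tx = M·y/J = 9.299 kip/in; f_ty = M·x/J = 2.712 kip/in.
Resultant f_max = √[f_tx² + (f_v + f_ty)²] = √[9.299² + (1.729 + 2.712)²] = 10.3 kip/in.
Capacity per unit length: r_n/Ω = (1/2.0) × 0.6 × 60 × (0.707 × 0.625) = 7.954 kip/in.
10.3 > 7.954 → NOT adequate.

f_max ≈ 10.3 kip/in; NOT adequate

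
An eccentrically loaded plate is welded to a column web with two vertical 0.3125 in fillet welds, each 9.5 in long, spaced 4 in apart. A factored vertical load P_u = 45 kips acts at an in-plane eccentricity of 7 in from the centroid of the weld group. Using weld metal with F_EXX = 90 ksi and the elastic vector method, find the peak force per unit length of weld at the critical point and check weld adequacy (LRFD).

Total weld length L_w = 19 in. Treat welds as unit-width lines.
Polar moment about centroid: J = 2[d³/12 + d(b/2)²] = 2[9.5³/12 + 9.5×2²] = 218.9 in³.
Direct shear f_v = P/L_w = 45 / 19 = 2.368 kip/in (vertical).
Torsion M = P·e = 45 × 7 = 315 kip·in.
Critical point at (x, y) = (2, 4.75) from centroid. f_tx = M·y/J = 6.835 kip/in; f_ty = M·x/J = 2.878 kip/in.
Resultant f_max = √[f_tx² + (f_v + f_ty)²] = √[6.835² + (2.368 + 2.878)²] = 8.617 kip/in.
Capacity per unit length: φr_n = 0.75 × 0.6 × 90 × (0.707 × 0.3125) = 8.948 kip/in.
8.617 ≤ 8.948 → adequate.

f_max ≈ 8.62 kip/in; adequate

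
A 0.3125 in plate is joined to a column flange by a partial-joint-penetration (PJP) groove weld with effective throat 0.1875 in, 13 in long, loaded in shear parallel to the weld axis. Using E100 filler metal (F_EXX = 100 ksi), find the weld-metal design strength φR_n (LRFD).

Effective throat (given) t_e = 0.1875 in.
A_we = 0.1875 × 13 = 2.438 in².
F_nw = 0.6 F_EXX = 60 ksi.
φR_n = 0.75 × 60 × 2.438 = 109.7 kips.

φR_n ≈ 110 kips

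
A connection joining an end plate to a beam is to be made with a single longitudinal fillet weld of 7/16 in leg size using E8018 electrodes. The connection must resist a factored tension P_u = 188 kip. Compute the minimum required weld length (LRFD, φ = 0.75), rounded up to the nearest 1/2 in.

L = 17 in

E80XX → F_EXX = 80 ksi.
Throat t_e = 0.707 × 0.4375 = 0.3093 in.
φr_n = 0.75 × 0.6 × 80 × 0.3093 = 11.14 kip/in.
L_req = P_u / φr_n = 188 / 11.14 = 16.88 in total.
Round up → use L = 17 in.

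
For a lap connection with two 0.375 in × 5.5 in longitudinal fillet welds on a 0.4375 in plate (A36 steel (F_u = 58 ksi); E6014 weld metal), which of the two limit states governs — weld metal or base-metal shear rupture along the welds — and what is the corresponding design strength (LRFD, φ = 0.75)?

φR_n ≈ 78.7 kips (weld metal governs)

E60XX → F_EXX = 60 ksi.
t_e = 0.707 × 0.375 = 0.2651 in; L = 11 in.
Weld metal: φR_n = 0.75 × 0.6 × 60 × 0.2651 × 11 = 78.74 kips.
Base metal (shear rupture): φR_n = 0.75 × 0.6 × 58 × 0.4375 × 11 = 125.6 kips.
Governing: weld metal.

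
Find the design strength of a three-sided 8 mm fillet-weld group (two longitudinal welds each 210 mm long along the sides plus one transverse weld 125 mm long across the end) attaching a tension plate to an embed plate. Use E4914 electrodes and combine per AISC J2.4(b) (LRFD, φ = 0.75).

φR_n ≈ 680 kN

E49XX → F_EXX = 490 MPa.
t_e = 0.707 × 8 = 5.656 mm.
R_nwl = 0.6 × 490 × 5.656 × 420 × 10⁻³ = 698.4 kN (longitudinal, 2 welds).
R_nwt = 0.6 × 490 × 5.656 × 125 × 10⁻³ = 207.9 kN (transverse, base value).
(i) R_nwl + R_nwt = 906.3 kN; (ii) 0.85 R_nwl + 1.5 R_nwt = 905.4 kN.
R_n = max = 906.3 kN [governs: (i)]; φR_n = 679.7 kN.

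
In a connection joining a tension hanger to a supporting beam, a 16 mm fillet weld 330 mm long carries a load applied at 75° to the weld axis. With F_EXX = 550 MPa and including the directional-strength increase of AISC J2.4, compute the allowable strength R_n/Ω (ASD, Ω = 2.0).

t_e = 0.707 × 16 = 11.31 mm; A_we = 11.31 × 330 = 3733 mm².
Directional factor: 1.0 + 0.5 sin^1.5(75°) = 1.475.
F_nw = 0.6 × 550 × 1.475 = 486.6 MPa.
R_n/Ω = (486.6 × 3733) / 2.0 × 10⁻³ = 908.3 kN.

R_n/Ω ≈ 908 kN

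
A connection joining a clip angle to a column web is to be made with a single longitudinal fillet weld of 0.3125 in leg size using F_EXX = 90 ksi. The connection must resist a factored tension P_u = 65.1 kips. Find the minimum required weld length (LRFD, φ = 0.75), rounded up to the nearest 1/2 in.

L = 7.5 in

Throat t_e = 0.707 × 0.3125 = 0.2209 in.
φr_n = 0.75 × 0.6 × 90 × 0.2209 = 8.948 kips/in.
L_req = P_u / φr_n = 65.1 / 8.948 = 7.275 in total.
Round up → use L = 7.5 in.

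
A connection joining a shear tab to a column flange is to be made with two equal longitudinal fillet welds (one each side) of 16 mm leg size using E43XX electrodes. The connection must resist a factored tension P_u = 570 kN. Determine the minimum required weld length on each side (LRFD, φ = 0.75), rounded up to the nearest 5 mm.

L = 135 mm on each side

E43XX → F_EXX = 430 MPa.
Throat t_e = 0.707 × 16 = 11.31 mm.
φr_n = 0.75 × 0.6 × 430 × 11.31 × 10⁻³ = 2.189 kN/mm.
L_req = P_u / φr_n = 570 / 2.189 = 260.4 mm total.
Per side: 260.4 / 2 = 130.2 mm.
Round up → use L = 135 mm on each side.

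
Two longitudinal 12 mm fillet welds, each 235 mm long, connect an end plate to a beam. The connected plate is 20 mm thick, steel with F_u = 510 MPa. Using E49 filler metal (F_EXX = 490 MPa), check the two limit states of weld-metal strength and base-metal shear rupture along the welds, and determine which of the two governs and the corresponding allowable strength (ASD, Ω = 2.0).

R_n/Ω ≈ 586 kN (weld metal governs)

t_e = 0.707 × 12 = 8.484 mm; L = 470 mm.
Weld metal: R_n/Ω = (1/2.0) × 0.6 × 490 × 8.484 × 470 × 10⁻³ = 586.2 kN.
Base metal (shear rupture): R_n/Ω = (1/2.0) × 0.6 × 510 × 20 × 470 × 10⁻³ = 1438 kN.
Governing: weld metal.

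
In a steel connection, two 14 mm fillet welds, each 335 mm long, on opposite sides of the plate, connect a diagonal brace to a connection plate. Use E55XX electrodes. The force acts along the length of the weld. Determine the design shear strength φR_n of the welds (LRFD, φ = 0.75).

φR_n ≈ 1640 kN

E55XX → F_EXX = 550 MPa.
Effective throat t_e = 0.707 × 14 = 9.898 mm.
Total length L = 670 mm; A_we = 9.898 × 670 = 6632 mm².
F_nw = 0.6 F_EXX = 0.6 × 550 = 330 MPa.
φR_n = 0.75 × 330 × 6632 × 10⁻³ = 1641 kN.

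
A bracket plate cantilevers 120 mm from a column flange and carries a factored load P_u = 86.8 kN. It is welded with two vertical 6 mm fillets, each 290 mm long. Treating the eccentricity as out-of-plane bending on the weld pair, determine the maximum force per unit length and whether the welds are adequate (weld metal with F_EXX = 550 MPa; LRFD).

f_max ≈ 401 N/mm; adequate

L_w = 2 × 290 = 580 mm; section modulus (unit throat) S = 2 × L²/6 = 28030 mm².
Direct shear f_v = P/L_w = 86.8×10³/580 = 149.7 N/mm.
Moment M = P × e = 86.8×10³ × 120 = 10416000 N·mm; bending f_b = M/S = 371.6 N/mm.
f_max = √(f_v² + f_b²) = √(149.7² + 371.6²) = 400.6 N/mm.
φr_n = 0.75 × 0.6 × 550 × (0.707 × 6) = 1050 N/mm → adequate.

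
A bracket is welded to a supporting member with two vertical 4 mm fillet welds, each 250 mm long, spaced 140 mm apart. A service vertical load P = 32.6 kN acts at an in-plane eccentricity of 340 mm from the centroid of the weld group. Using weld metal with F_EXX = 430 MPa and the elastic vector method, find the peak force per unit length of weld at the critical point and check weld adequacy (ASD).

f_max ≈ 351 N/mm; adequate

Total weld length L_w = 500 mm. Treat welds as unit-width lines.
Polar moment about centroid: J = 2[d³/12 + d(b/2)²] = 2[250³/12 + 250×70²] = 5054000 mm³.
Direct shear f_v = P/L_w = 32.6×10³ / 500 = 65.2 N/mm (vertical).
Torsion M = P·e = 32.6×10³ × 340 = 11084000 N·mm.
Critical point at (x, y) = (70, 125) from centroid. f_tx = M·y/J = 274.1 N/mm; f_ty = M·x/J = 153.5 N/mm.
Resultant f_max = √[f_tx² + (f_v + f_ty)²] = √[274.1² + (65.2 + 153.5)²] = 350.7 N/mm.
Capacity per unit length: r_n/Ω = (1/2.0) × 0.6 × 430 × (0.707 × 4) = 364.8 N/mm.
350.7 ≤ 364.8 → adequate.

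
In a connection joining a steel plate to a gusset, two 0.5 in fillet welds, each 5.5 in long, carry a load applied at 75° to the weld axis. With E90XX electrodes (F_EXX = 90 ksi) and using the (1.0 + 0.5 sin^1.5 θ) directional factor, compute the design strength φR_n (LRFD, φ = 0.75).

φR_n ≈ 232 kip

t_e = 0.707 × 0.5 = 0.3535 in; A_we = 0.3535 × 11 = 3.888 in².
Directional factor: 1.0 + 0.5 sin^1.5(75°) = 1.475.
F_nw = 0.6 × 90 × 1.475 = 79.63 ksi.
φR_n = 0.75 × 79.63 × 3.888 = 232.2 kip.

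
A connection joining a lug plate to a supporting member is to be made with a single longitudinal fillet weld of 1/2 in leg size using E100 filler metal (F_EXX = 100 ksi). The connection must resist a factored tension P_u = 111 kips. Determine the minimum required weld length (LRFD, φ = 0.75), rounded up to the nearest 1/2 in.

Throat t_e = 0.707 × 0.5 = 0.3535 in.
φr_n = 0.75 × 0.6 × 100 × 0.3535 = 15.91 kips/in.
L_req = P_u / φr_n = 111 / 15.91 = 6.978 in total.
Round up → use L = 7 in.

L = 7 in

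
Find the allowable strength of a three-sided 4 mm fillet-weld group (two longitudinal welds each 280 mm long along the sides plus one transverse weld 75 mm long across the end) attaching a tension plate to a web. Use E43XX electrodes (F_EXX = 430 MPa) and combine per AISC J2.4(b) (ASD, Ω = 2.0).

t_e = 0.707 × 4 = 2.828 mm.
R_nwl = 0.6 × 430 × 2.828 × 560 × 10⁻³ = 408.6 kN (longitudinal, 2 welds).
R_nwt = 0.6 × 430 × 2.828 × 75 × 10⁻³ = 54.72 kN (transverse, base value).
(i) R_nwl + R_nwt = 463.3 kN; (ii) 0.85 R_nwl + 1.5 R_nwt = 429.4 kN.
R_n = max = 463.3 kN [governs: (i)]; R_n/Ω = 231.7 kN.

R_n/Ω ≈ 232 kN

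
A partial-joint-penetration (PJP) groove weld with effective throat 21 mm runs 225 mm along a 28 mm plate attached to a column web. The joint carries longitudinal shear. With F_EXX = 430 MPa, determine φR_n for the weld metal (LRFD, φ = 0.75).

Effective throat (given) t_e = 21 mm.
A_we = 21 × 225 = 4725 mm².
F_nw = 0.6 F_EXX = 258 MPa.
φR_n = 0.75 × 258 × 4725 × 10⁻³ = 914.3 kN.

φR_n ≈ 914 kN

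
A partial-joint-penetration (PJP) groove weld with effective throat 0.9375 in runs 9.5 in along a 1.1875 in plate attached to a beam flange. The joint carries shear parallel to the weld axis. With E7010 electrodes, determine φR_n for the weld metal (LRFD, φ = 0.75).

φR_n ≈ 281 kips

E70XX → F_EXX = 70 ksi.
Effective throat (given) t_e = 0.9375 in.
A_we = 0.9375 × 9.5 = 8.906 in².
F_nw = 0.6 F_EXX = 42 ksi.
φR_n = 0.75 × 42 × 8.906 = 280.5 kips.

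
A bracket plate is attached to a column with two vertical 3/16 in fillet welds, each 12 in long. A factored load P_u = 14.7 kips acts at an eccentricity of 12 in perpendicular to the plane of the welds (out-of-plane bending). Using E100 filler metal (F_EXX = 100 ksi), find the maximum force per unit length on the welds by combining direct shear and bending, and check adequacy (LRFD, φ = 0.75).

f_max ≈ 3.73 kip/in; adequate

L_w = 2 × 12 = 24 in; section modulus (unit throat) S = 2 × L²/6 = 48 in².
Direct shear f_v = P/L_w = 14.7/24 = 0.6125 kip/in.
Moment M = P × e = 14.7 × 12 = 176.4 kip·in; bending f_b = M/S = 3.675 kip/in.
f_max = √(f_v² + f_b²) = √(0.6125² + 3.675²) = 3.726 kip/in.
φr_n = 0.75 × 0.6 × 100 × (0.707 × 0.1875) = 5.965 kip/in → adequate.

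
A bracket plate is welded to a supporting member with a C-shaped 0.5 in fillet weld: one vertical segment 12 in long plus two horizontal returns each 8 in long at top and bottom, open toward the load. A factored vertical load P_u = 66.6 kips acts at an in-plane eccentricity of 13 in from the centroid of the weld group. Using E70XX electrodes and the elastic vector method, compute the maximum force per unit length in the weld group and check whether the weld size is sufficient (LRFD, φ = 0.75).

f_max ≈ 9.64 kip/in; adequate

E70XX → F_EXX = 70 ksi.
Total weld length L_w = 28 in. Treat welds as unit-width lines.
Centroid: x̄ = 2×8×4 / 28 = 2.286 in from the vertical weld.
Polar moment about centroid: J = I_x + I_y = [12³/12 + 2×8×6²] + [12×2.286² + 2(8³/12 + 8×1.714²)] = 915 in³.
Direct shear f_v = P/L_w = 66.6 / 28 = 2.379 kip/in (vertical).
Torsion M = P·e = 66.6 × 13 = 865.8 kip·in.
Critical point at (x, y) = (5.714, 6) from centroid. f_tx = M·y/J = 5.677 kip/in; f_ty = M·x/J = 5.407 kip/in.
Resultant f_max = √[f_tx² + (f_v + f_ty)²] = √[5.677² + (2.379 + 5.407)²] = 9.635 kip/in.
Capacity per unit length: φr_n = 0.75 × 0.6 × 70 × (0.707 × 0.5) = 11.14 kip/in.
9.635 ≤ 11.14 → adequate.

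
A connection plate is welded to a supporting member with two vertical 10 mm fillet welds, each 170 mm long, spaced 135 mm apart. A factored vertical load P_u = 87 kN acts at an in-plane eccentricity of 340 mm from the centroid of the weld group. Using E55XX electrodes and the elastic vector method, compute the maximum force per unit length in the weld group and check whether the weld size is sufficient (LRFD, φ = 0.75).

f_max ≈ 1530 N/mm; adequate

E55XX → F_EXX = 550 MPa.
Total weld length L_w = 340 mm. Treat welds as unit-width lines.
Polar moment about centroid: J = 2[d³/12 + d(b/2)²] = 2[170³/12 + 170×67.5²] = 2368000 mm³.
Direct shear f_v = P/L_w = 87×10³ / 340 = 255.9 N/mm (vertical).
Torsion M = P·e = 87×10³ × 340 = 29580000 N·mm.
Critical point at (x, y) = (67.5, 85) from centroid. f_tx = M·y/J = 1062 N/mm; f_ty = M·x/J = 843.2 N/mm.
Resultant f_max = √[f_tx² + (f_v + f_ty)²] = √[1062² + (255.9 + 843.2)²] = 1528 N/mm.
Capacity per unit length: φr_n = 0.75 × 0.6 × 550 × (0.707 × 10) = 1750 N/mm.
1528 ≤ 1750 → adequate.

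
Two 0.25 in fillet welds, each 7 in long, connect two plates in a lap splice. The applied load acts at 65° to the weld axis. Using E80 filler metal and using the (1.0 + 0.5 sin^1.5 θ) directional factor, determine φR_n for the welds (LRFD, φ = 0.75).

φR_n ≈ 128 kips

E80XX → F_EXX = 80 ksi.
t_e = 0.707 × 0.25 = 0.1767 in; A_we = 0.1767 × 14 = 2.474 in².
Directional factor: 1.0 + 0.5 sin^1.5(65°) = 1.431.
F_nw = 0.6 × 80 × 1.431 = 68.71 ksi.
φR_n = 0.75 × 68.71 × 2.474 = 127.5 kips.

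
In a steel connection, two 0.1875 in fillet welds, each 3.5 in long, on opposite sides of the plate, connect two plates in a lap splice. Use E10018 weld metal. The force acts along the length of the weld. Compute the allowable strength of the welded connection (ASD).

R_n/Ω ≈ 27.8 kips

E100XX → F_EXX = 100 ksi.
Effective throat t_e = 0.707 × 0.1875 = 0.1326 in.
Total length L = 7 in; A_we = 0.1326 × 7 = 0.9279 in².
F_nw = 0.6 F_EXX = 0.6 × 100 = 60 ksi.
R_n = 60 × 0.9279 = 55.68 kips; R_n/Ω = 55.68/2.0 = 27.84 kips.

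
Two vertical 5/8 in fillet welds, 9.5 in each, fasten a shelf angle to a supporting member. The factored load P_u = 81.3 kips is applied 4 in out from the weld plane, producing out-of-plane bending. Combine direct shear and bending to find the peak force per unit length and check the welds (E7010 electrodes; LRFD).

f_max ≈ 11.6 kip/in; adequate

E70XX → F_EXX = 70 ksi.
L_w = 2 × 9.5 = 19 in; section modulus (unit throat) S = 2 × L²/6 = 30.08 in².
Direct shear f_v = P/L_w = 81.3/19 = 4.279 kip/in.
Moment M = P × e = 81.3 × 4 = 325.2 kip·in; bending f_b = M/S = 10.81 kip/in.
f_max = √(f_v² + f_b²) = √(4.279² + 10.81²) = 11.63 kip/in.
φr_n = 0.75 × 0.6 × 70 × (0.707 × 0.625) = 13.92 kip/in → adequate.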